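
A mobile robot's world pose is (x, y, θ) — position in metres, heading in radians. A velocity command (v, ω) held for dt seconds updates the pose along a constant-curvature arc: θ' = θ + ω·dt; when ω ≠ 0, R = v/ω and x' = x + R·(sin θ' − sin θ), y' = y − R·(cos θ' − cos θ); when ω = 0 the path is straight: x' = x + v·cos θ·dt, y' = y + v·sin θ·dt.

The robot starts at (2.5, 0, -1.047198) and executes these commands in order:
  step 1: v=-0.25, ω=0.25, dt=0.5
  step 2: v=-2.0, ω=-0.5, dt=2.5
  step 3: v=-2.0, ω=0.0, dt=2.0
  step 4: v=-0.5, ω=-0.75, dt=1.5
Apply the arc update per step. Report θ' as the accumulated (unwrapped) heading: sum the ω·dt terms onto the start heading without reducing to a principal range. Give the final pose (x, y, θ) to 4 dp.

step 1: θ'=-0.9222 (R=-1.0000) → pose (2.4309, 0.1041, -0.9222)
step 2: θ'=-2.1722 (R=4.0000) → pose (2.3205, 4.7835, -2.1722)
step 3: θ'=-2.1722 (straight) → pose (4.5837, 8.0817, -2.1722)
step 4: θ'=-3.2972 (R=0.6667) → pose (5.2367, 8.3631, -3.2972)

(5.2367, 8.3631, -3.2972)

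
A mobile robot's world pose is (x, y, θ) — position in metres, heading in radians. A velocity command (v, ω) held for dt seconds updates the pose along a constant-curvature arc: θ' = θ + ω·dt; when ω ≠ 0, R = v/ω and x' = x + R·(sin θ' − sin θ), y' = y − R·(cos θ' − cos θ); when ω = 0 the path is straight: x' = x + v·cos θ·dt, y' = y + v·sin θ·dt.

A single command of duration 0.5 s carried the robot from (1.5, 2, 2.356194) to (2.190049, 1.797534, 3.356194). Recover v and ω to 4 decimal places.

Δθ = 3.356194 − 2.356194 = 1.000000
ω = Δθ/dt = 1.000000/0.5 = 2.0000
R = Δx/(sin θ' − sin θ) = -0.7500
v = R·ω = -0.7500·2.0000 = -1.5000

v = -1.5000, ω = 2.0000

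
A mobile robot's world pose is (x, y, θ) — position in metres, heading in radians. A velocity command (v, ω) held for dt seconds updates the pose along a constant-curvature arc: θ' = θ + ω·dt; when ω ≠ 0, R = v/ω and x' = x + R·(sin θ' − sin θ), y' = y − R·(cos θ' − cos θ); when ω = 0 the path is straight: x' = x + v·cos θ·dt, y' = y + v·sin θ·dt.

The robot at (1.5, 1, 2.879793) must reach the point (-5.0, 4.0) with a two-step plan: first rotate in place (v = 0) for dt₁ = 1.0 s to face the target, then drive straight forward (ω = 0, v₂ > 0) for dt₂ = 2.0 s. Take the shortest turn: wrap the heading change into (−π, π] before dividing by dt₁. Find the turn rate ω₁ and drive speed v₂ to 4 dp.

heading to target = atan2(4−1, -5−1.5) = 2.7092
Δθ = wrap(2.7092 − 2.8798) = -0.1706; ω₁ = Δθ/dt₁ = -0.1706
distance = √((-5−1.5)² + (4−1)²) = 7.1589; v₂ = distance/dt₂ = 3.5795

ω₁ = -0.1706, v₂ = 3.5795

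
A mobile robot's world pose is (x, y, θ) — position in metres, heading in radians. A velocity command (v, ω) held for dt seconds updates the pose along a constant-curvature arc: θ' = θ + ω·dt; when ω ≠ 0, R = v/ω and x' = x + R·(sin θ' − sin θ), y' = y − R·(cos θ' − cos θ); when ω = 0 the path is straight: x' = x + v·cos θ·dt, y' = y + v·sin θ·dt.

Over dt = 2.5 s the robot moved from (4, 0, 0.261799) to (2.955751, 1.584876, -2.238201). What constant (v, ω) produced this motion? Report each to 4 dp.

Δθ = -2.238201 − 0.261799 = -2.500000
ω = Δθ/dt = -2.500000/2.5 = -1.0000
R = −Δy/(cos θ' − cos θ) = 1.0000
v = R·ω = 1.0000·-1.0000 = -1.0000

v = -1.0000, ω = -1.0000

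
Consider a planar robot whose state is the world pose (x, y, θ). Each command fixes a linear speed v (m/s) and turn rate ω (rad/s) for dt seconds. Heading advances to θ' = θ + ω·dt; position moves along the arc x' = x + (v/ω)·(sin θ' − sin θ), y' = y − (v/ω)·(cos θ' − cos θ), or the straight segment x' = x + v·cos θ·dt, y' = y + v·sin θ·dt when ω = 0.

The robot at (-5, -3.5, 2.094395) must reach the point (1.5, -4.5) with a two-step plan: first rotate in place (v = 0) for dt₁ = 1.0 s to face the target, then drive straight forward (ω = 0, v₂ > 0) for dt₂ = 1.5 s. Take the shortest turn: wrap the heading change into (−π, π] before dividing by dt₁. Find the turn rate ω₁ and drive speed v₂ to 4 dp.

ω₁ = -2.2470, v₂ = 4.3843

heading to target = atan2(-4.5−-3.5, 1.5−-5) = -0.1526
Δθ = wrap(-0.1526 − 2.0944) = -2.2470; ω₁ = Δθ/dt₁ = -2.2470
distance = √((1.5−-5)² + (-4.5−-3.5)²) = 6.5765; v₂ = distance/dt₂ = 4.3843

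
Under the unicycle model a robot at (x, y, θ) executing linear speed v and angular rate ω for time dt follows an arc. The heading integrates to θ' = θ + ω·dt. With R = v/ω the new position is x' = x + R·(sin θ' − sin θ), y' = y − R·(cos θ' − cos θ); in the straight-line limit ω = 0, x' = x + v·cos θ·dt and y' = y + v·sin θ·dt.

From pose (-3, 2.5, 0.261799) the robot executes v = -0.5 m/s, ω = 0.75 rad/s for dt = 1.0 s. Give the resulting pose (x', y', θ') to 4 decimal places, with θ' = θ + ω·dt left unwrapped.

(-3.3926, 2.2096, 1.0118)

θ' = 0.2618 + 0.75·1.0 = 1.0118
R = v/ω = -0.5/0.75 = -0.6667
x' = -3 + -0.6667·(sin 1.0118 − sin 0.2618) = -3.3926
y' = 2.5 − -0.6667·(cos 1.0118 − cos 0.2618) = 2.2096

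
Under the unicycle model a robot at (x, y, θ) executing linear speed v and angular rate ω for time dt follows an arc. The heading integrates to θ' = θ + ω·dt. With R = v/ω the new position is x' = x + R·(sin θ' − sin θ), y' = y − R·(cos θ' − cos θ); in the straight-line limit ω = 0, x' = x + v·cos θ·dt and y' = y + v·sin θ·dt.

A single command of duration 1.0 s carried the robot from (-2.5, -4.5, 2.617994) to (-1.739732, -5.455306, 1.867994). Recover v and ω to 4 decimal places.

v = -1.2500, ω = -0.7500

Δθ = 1.867994 − 2.617994 = -0.750000
ω = Δθ/dt = -0.750000/1.0 = -0.7500
R = −Δy/(cos θ' − cos θ) = 1.6667
v = R·ω = 1.6667·-0.7500 = -1.2500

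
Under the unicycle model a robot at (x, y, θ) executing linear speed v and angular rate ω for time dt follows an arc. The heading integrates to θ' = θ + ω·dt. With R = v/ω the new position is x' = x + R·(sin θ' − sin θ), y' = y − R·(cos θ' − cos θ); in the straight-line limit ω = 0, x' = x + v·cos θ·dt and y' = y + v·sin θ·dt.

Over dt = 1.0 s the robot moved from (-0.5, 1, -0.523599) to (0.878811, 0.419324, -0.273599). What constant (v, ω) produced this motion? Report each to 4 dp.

v = 1.5000, ω = 0.2500

Δθ = -0.273599 − -0.523599 = 0.250000
ω = Δθ/dt = 0.250000/1.0 = 0.2500
R = Δx/(sin θ' − sin θ) = 6.0000
v = R·ω = 6.0000·0.2500 = 1.5000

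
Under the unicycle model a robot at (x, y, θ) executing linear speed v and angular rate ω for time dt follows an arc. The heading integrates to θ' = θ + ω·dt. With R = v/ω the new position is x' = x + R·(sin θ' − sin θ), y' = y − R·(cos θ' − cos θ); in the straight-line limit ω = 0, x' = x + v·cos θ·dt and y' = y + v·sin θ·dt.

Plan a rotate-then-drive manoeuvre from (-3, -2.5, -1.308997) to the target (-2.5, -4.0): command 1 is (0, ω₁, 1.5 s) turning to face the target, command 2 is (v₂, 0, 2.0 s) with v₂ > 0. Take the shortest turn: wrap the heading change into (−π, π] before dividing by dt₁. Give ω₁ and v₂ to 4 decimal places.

ω₁ = 0.0400, v₂ = 0.7906

heading to target = atan2(-4−-2.5, -2.5−-3) = -1.2490
Δθ = wrap(-1.2490 − -1.3090) = 0.0600; ω₁ = Δθ/dt₁ = 0.0400
distance = √((-2.5−-3)² + (-4−-2.5)²) = 1.5811; v₂ = distance/dt₂ = 0.7906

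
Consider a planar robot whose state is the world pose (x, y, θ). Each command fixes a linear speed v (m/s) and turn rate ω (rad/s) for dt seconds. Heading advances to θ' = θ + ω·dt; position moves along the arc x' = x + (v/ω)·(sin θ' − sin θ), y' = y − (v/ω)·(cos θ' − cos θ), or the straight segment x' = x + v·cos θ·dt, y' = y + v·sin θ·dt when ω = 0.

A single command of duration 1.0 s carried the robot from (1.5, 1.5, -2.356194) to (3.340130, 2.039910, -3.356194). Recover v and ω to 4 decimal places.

Δθ = -3.356194 − -2.356194 = -1.000000
ω = Δθ/dt = -1.000000/1.0 = -1.0000
R = Δx/(sin θ' − sin θ) = 2.0000
v = R·ω = 2.0000·-1.0000 = -2.0000

v = -2.0000, ω = -1.0000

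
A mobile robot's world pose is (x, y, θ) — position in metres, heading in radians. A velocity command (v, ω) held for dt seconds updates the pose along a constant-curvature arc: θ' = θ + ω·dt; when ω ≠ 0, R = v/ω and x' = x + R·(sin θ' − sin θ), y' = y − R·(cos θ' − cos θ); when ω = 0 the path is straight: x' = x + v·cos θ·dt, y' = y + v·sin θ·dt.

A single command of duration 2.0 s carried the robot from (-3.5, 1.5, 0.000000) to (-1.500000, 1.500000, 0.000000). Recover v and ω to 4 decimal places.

Δθ = 0.000000 − 0.000000 = 0.000000
ω = Δθ/dt = 0.000000/2.0 = 0.0000
ω = 0 → v = (Δx·cos θ + Δy·sin θ)/dt = 1.0000

v = 1.0000, ω = 0.0000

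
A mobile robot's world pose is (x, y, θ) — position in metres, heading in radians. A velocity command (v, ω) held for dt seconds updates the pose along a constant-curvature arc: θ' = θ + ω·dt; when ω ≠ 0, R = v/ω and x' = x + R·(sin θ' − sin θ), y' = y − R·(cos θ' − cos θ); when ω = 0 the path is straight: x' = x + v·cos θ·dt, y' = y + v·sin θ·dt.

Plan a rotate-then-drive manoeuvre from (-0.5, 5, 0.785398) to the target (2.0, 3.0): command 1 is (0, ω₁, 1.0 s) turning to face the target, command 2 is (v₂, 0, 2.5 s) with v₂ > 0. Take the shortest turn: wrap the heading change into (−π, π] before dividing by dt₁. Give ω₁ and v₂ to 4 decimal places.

ω₁ = -1.4601, v₂ = 1.2806

heading to target = atan2(3−5, 2−-0.5) = -0.6747
Δθ = wrap(-0.6747 − 0.7854) = -1.4601; ω₁ = Δθ/dt₁ = -1.4601
distance = √((2−-0.5)² + (3−5)²) = 3.2016; v₂ = distance/dt₂ = 1.2806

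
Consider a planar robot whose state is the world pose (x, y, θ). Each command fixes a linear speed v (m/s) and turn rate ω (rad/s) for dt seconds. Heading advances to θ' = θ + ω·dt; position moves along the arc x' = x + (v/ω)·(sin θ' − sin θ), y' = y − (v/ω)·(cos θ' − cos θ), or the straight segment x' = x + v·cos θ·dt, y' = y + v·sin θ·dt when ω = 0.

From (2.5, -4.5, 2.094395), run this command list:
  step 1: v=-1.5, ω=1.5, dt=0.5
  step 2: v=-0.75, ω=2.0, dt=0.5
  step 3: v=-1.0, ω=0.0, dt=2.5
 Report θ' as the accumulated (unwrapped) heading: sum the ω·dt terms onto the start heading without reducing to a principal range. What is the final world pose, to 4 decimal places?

step 1: θ'=2.8444 (R=-1.0000) → pose (3.0732, -4.9562, 2.8444)
step 2: θ'=3.8444 (R=-0.3750) → pose (3.4254, -4.8837, 3.8444)
step 3: θ'=3.8444 (straight) → pose (5.3330, -3.2678, 3.8444)

(5.3330, -3.2678, 3.8444)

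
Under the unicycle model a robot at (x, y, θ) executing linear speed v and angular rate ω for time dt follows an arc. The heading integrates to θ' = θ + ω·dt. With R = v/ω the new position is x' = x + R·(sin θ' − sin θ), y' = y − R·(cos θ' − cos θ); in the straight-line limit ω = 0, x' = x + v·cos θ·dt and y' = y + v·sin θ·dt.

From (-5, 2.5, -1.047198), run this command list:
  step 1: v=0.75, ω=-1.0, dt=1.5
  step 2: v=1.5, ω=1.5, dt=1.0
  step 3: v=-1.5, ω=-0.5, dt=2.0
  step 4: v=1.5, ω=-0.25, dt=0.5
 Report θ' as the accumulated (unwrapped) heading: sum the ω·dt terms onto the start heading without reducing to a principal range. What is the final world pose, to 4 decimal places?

step 1: θ'=-2.5472 (R=-0.7500) → pose (-5.2295, 1.5036, -2.5472)
step 2: θ'=-1.0472 (R=1.0000) → pose (-5.5355, 0.1751, -1.0472)
step 3: θ'=-2.0472 (R=3.0000) → pose (-5.6034, 3.0509, -2.0472)
step 4: θ'=-2.1722 (R=-6.0000) → pose (-5.9881, 2.4076, -2.1722)

(-5.9881, 2.4076, -2.1722)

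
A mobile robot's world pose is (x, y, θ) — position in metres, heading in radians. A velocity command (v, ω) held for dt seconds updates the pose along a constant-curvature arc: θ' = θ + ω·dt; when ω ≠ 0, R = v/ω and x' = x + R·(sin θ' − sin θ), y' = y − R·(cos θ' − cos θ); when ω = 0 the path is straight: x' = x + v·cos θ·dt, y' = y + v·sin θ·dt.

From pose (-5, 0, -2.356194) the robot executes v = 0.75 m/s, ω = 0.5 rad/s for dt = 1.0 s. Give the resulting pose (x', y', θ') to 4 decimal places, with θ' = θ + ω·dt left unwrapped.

(-5.3787, -0.6384, -1.8562)

θ' = -2.3562 + 0.5·1.0 = -1.8562
R = v/ω = 0.75/0.5 = 1.5000
x' = -5 + 1.5000·(sin -1.8562 − sin -2.3562) = -5.3787
y' = 0 − 1.5000·(cos -1.8562 − cos -2.3562) = -0.6384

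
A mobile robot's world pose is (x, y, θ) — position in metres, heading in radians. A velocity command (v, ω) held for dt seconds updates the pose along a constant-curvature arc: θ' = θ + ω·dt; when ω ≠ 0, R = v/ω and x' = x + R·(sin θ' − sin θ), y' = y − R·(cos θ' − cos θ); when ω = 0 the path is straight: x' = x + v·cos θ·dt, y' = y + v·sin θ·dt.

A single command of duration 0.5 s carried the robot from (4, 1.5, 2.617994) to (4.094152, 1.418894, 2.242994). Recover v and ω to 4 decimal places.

v = -0.2500, ω = -0.7500

Δθ = 2.242994 − 2.617994 = -0.375000
ω = Δθ/dt = -0.375000/0.5 = -0.7500
R = Δx/(sin θ' − sin θ) = 0.3333
v = R·ω = 0.3333·-0.7500 = -0.2500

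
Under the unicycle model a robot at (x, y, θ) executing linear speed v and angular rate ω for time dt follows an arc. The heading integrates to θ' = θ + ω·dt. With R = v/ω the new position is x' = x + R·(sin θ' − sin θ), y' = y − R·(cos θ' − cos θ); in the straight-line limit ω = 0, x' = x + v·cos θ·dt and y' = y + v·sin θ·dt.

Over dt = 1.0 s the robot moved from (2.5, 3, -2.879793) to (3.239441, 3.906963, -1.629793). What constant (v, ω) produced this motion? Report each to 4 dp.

v = -1.2500, ω = 1.2500

Δθ = -1.629793 − -2.879793 = 1.250000
ω = Δθ/dt = 1.250000/1.0 = 1.2500
R = −Δy/(cos θ' − cos θ) = -1.0000
v = R·ω = -1.0000·1.2500 = -1.2500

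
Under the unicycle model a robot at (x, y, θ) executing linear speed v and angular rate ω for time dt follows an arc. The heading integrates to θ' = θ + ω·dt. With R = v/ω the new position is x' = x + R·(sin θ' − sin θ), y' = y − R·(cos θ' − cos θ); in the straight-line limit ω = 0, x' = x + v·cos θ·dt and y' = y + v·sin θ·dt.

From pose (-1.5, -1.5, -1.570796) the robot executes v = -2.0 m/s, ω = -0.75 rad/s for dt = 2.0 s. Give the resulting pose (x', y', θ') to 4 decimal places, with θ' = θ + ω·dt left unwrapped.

(0.9780, 1.1600, -3.0708)

θ' = -1.5708 + -0.75·2.0 = -3.0708
R = v/ω = -2.0/-0.75 = 2.6667
x' = -1.5 + 2.6667·(sin -3.0708 − sin -1.5708) = 0.9780
y' = -1.5 − 2.6667·(cos -3.0708 − cos -1.5708) = 1.1600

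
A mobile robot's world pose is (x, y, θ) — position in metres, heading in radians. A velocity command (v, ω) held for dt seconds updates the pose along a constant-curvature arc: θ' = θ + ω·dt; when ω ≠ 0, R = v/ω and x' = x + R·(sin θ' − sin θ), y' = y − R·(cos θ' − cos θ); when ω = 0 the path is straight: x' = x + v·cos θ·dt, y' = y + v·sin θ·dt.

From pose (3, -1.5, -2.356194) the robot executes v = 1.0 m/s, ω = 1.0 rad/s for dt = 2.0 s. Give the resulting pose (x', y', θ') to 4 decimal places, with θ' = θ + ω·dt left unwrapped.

(3.3584, -3.1443, -0.3562)

θ' = -2.3562 + 1.0·2.0 = -0.3562
R = v/ω = 1.0/1.0 = 1.0000
x' = 3 + 1.0000·(sin -0.3562 − sin -2.3562) = 3.3584
y' = -1.5 − 1.0000·(cos -0.3562 − cos -2.3562) = -3.1443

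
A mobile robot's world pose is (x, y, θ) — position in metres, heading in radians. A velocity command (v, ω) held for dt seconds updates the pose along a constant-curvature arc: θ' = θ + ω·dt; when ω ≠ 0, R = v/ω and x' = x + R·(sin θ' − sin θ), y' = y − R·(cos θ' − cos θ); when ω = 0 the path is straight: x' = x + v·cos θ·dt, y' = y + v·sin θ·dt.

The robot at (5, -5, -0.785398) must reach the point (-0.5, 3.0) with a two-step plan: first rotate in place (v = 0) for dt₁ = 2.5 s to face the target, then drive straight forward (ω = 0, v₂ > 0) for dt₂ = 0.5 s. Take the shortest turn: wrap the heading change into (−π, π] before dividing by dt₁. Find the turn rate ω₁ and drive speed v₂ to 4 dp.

ω₁ = 1.1834, v₂ = 19.4165

heading to target = atan2(3−-5, -0.5−5) = 2.1731
Δθ = wrap(2.1731 − -0.7854) = 2.9585; ω₁ = Δθ/dt₁ = 1.1834
distance = √((-0.5−5)² + (3−-5)²) = 9.7082; v₂ = distance/dt₂ = 19.4165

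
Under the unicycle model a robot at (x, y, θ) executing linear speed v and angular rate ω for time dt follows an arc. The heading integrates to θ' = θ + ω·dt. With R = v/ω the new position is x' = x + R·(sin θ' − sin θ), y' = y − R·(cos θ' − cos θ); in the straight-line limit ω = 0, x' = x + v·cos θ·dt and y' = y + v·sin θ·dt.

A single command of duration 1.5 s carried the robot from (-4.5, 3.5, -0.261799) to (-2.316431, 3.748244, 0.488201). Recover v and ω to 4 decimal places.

Δθ = 0.488201 − -0.261799 = 0.750000
ω = Δθ/dt = 0.750000/1.5 = 0.5000
R = Δx/(sin θ' − sin θ) = 3.0000
v = R·ω = 3.0000·0.5000 = 1.5000

v = 1.5000, ω = 0.5000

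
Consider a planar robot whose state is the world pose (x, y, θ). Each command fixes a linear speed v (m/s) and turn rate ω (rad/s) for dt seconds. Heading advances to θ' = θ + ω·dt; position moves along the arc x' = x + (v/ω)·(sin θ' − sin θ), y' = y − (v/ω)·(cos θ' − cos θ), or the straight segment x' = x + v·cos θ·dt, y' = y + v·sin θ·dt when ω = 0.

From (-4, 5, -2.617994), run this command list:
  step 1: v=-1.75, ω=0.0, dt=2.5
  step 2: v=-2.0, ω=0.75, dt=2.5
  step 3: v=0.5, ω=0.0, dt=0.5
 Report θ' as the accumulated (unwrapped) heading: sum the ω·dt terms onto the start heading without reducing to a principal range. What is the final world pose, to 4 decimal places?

(0.4436, 11.2916, -0.7430)

step 1: θ'=-2.6180 (straight) → pose (-0.2111, 7.1875, -2.6180)
step 2: θ'=-0.7430 (R=-2.6667) → pose (0.2595, 11.4608, -0.7430)
step 3: θ'=-0.7430 (straight) → pose (0.4436, 11.2916, -0.7430)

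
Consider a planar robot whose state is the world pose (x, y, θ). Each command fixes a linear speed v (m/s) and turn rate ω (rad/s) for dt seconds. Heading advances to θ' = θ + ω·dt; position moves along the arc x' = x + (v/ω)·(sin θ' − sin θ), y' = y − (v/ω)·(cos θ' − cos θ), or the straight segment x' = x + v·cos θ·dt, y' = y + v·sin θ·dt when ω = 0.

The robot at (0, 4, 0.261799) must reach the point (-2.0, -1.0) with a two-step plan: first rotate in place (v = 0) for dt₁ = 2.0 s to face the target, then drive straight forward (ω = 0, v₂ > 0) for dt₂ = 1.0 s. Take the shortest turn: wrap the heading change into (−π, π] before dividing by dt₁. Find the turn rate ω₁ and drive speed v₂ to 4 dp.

ω₁ = -1.1066, v₂ = 5.3852

heading to target = atan2(-1−4, -2−0) = -1.9513
Δθ = wrap(-1.9513 − 0.2618) = -2.2131; ω₁ = Δθ/dt₁ = -1.1066
distance = √((-2−0)² + (-1−4)²) = 5.3852; v₂ = distance/dt₂ = 5.3852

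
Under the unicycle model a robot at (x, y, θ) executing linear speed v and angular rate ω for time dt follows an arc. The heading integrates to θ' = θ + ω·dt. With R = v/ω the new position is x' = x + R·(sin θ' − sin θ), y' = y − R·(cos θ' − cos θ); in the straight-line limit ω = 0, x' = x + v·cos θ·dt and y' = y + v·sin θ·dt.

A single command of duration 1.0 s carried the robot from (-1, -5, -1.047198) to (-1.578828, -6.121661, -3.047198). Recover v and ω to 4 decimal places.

Δθ = -3.047198 − -1.047198 = -2.000000
ω = Δθ/dt = -2.000000/1.0 = -2.0000
R = −Δy/(cos θ' − cos θ) = -0.7500
v = R·ω = -0.7500·-2.0000 = 1.5000

v = 1.5000, ω = -2.0000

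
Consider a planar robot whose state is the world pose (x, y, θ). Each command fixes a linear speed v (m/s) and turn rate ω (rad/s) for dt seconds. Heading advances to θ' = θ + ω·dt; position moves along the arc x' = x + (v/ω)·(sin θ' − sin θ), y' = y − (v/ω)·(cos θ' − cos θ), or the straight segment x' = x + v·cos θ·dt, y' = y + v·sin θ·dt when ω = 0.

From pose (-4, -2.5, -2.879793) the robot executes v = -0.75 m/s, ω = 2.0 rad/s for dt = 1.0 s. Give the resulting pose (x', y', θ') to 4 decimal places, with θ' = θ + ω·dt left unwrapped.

θ' = -2.8798 + 2.0·1.0 = -0.8798
R = v/ω = -0.75/2.0 = -0.3750
x' = -4 + -0.3750·(sin -0.8798 − sin -2.8798) = -3.8081
y' = -2.5 − -0.3750·(cos -0.8798 − cos -2.8798) = -1.8988

(-3.8081, -1.8988, -0.8798)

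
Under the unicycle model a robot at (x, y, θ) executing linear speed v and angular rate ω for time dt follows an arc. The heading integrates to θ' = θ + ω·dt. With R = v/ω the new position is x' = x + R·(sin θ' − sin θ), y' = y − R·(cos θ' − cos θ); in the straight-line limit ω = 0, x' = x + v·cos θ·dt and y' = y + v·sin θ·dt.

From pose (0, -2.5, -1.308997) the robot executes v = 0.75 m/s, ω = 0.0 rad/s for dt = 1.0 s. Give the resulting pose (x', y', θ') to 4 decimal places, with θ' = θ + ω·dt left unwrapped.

θ' = -1.3090 + 0.0·1.0 = -1.3090
ω = 0 → straight: x' = 0 + 0.75·cos(-1.3090)·1.0 = 0.1941
y' = -2.5 + 0.75·sin(-1.3090)·1.0 = -3.2244

(0.1941, -3.2244, -1.3090)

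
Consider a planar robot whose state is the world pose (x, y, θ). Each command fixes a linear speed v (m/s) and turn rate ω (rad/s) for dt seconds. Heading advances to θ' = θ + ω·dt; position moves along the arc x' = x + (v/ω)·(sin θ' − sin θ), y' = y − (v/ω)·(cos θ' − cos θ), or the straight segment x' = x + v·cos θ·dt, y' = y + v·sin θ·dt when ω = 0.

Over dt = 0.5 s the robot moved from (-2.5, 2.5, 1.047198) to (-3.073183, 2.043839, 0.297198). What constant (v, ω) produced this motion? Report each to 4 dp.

v = -1.5000, ω = -1.5000

Δθ = 0.297198 − 1.047198 = -0.750000
ω = Δθ/dt = -0.750000/0.5 = -1.5000
R = Δx/(sin θ' − sin θ) = 1.0000
v = R·ω = 1.0000·-1.5000 = -1.5000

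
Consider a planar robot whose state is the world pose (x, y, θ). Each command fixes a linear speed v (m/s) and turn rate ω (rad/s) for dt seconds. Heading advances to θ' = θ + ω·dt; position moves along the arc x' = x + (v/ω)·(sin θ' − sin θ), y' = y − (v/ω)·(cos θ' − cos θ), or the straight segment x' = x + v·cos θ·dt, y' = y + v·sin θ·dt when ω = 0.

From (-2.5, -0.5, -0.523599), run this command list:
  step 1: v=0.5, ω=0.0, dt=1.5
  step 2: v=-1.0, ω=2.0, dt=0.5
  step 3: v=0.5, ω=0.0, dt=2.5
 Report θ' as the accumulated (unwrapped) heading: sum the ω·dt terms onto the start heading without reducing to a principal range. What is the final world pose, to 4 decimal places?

(-1.2190, -0.2905, 0.4764)

step 1: θ'=-0.5236 (straight) → pose (-1.8505, -0.8750, -0.5236)
step 2: θ'=0.4764 (R=-0.5000) → pose (-2.3298, -0.8637, 0.4764)
step 3: θ'=0.4764 (straight) → pose (-1.2190, -0.2905, 0.4764)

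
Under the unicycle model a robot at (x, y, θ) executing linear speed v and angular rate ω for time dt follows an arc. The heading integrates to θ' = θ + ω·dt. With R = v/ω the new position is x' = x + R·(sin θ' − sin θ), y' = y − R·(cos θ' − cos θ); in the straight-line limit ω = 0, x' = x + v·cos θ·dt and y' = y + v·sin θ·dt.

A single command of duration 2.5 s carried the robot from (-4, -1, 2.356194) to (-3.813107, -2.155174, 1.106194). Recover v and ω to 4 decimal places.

v = -0.5000, ω = -0.5000

Δθ = 1.106194 − 2.356194 = -1.250000
ω = Δθ/dt = -1.250000/2.5 = -0.5000
R = −Δy/(cos θ' − cos θ) = 1.0000
v = R·ω = 1.0000·-0.5000 = -0.5000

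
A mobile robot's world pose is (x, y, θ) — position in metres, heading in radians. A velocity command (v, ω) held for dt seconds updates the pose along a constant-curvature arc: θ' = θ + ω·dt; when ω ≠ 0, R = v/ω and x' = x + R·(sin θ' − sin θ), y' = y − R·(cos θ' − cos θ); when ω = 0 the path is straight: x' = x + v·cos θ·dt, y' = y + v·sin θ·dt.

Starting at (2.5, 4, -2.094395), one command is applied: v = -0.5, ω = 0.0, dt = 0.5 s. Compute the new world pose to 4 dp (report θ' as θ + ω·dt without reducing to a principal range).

θ' = -2.0944 + 0.0·0.5 = -2.0944
ω = 0 → straight: x' = 2.5 + -0.5·cos(-2.0944)·0.5 = 2.6250
y' = 4 + -0.5·sin(-2.0944)·0.5 = 4.2165

(2.6250, 4.2165, -2.0944)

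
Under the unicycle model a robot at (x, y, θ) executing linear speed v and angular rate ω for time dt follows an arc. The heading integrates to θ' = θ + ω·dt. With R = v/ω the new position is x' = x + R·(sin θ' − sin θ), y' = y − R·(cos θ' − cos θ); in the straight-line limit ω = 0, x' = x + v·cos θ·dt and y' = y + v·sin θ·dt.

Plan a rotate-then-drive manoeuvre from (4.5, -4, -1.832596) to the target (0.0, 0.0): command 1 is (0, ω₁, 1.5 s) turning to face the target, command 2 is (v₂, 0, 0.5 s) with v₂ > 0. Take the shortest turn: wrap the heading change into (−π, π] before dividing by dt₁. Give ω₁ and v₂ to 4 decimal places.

heading to target = atan2(0−-4, 0−4.5) = 2.4150
Δθ = wrap(2.4150 − -1.8326) = -2.0356; ω₁ = Δθ/dt₁ = -1.3571
distance = √((0−4.5)² + (0−-4)²) = 6.0208; v₂ = distance/dt₂ = 12.0416

ω₁ = -1.3571, v₂ = 12.0416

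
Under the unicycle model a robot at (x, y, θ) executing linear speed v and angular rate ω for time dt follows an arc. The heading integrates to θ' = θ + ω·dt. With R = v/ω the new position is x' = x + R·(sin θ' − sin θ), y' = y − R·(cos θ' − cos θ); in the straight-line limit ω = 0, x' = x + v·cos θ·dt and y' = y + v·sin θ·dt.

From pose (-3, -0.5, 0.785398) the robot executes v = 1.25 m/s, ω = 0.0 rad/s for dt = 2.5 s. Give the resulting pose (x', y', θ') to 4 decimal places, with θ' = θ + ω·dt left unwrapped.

(-0.7903, 1.7097, 0.7854)

θ' = 0.7854 + 0.0·2.5 = 0.7854
ω = 0 → straight: x' = -3 + 1.25·cos(0.7854)·2.5 = -0.7903
y' = -0.5 + 1.25·sin(0.7854)·2.5 = 1.7097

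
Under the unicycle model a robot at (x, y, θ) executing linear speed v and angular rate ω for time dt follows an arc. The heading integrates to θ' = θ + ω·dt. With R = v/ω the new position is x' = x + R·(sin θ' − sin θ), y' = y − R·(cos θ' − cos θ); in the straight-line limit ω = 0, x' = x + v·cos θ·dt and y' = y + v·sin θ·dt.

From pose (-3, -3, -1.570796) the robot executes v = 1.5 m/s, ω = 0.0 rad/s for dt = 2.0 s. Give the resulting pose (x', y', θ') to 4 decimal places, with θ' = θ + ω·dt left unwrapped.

θ' = -1.5708 + 0.0·2.0 = -1.5708
ω = 0 → straight: x' = -3 + 1.5·cos(-1.5708)·2.0 = -3.0000
y' = -3 + 1.5·sin(-1.5708)·2.0 = -6.0000

(-3.0000, -6.0000, -1.5708)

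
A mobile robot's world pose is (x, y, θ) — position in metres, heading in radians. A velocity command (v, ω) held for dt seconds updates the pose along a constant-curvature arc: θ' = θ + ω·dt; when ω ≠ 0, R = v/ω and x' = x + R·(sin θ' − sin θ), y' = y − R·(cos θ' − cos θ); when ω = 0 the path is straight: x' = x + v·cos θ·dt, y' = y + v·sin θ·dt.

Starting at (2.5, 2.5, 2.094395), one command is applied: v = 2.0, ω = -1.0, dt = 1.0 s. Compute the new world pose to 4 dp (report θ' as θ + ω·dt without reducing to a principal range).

θ' = 2.0944 + -1.0·1.0 = 1.0944
R = v/ω = 2.0/-1.0 = -2.0000
x' = 2.5 + -2.0000·(sin 1.0944 − sin 2.0944) = 2.4547
y' = 2.5 − -2.0000·(cos 1.0944 − cos 2.0944) = 4.4172

(2.4547, 4.4172, 1.0944)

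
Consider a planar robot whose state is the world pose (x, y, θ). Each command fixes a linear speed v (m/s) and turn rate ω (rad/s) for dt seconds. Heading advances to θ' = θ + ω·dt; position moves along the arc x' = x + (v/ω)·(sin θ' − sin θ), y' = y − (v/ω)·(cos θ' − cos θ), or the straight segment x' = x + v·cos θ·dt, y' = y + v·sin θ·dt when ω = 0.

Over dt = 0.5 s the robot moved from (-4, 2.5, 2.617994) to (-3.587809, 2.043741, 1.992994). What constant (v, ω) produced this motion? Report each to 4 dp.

v = -1.2500, ω = -1.2500

Δθ = 1.992994 − 2.617994 = -0.625000
ω = Δθ/dt = -0.625000/0.5 = -1.2500
R = −Δy/(cos θ' − cos θ) = 1.0000
v = R·ω = 1.0000·-1.2500 = -1.2500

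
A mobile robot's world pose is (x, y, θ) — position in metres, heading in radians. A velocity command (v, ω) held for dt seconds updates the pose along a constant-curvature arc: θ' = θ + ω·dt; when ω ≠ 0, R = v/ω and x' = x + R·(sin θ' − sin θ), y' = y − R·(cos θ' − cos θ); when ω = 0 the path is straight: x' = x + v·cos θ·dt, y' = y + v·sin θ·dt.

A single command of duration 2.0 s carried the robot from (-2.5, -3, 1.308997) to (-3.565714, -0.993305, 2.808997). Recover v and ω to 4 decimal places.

v = 1.2500, ω = 0.7500

Δθ = 2.808997 − 1.308997 = 1.500000
ω = Δθ/dt = 1.500000/2.0 = 0.7500
R = −Δy/(cos θ' − cos θ) = 1.6667
v = R·ω = 1.6667·0.7500 = 1.2500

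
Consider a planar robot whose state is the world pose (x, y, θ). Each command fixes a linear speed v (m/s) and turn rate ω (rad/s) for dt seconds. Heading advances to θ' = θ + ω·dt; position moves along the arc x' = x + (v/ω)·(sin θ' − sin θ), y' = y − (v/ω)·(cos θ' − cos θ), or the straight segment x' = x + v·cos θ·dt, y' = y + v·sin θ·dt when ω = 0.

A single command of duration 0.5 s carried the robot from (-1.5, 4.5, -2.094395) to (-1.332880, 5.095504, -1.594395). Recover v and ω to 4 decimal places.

Δθ = -1.594395 − -2.094395 = 0.500000
ω = Δθ/dt = 0.500000/0.5 = 1.0000
R = −Δy/(cos θ' − cos θ) = -1.2500
v = R·ω = -1.2500·1.0000 = -1.2500

v = -1.2500, ω = 1.0000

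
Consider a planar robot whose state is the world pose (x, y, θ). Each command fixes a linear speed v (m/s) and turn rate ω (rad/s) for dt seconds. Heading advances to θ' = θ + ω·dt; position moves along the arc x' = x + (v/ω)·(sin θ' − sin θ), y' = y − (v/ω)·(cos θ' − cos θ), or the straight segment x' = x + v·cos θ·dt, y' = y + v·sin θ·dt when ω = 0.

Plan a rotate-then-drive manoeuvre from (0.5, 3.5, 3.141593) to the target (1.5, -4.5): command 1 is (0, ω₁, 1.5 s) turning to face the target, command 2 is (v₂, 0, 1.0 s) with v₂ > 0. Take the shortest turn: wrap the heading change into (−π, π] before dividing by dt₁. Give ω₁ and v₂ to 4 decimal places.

heading to target = atan2(-4.5−3.5, 1.5−0.5) = -1.4464
Δθ = wrap(-1.4464 − 3.1416) = 1.6952; ω₁ = Δθ/dt₁ = 1.1301
distance = √((1.5−0.5)² + (-4.5−3.5)²) = 8.0623; v₂ = distance/dt₂ = 8.0623

ω₁ = 1.1301, v₂ = 8.0623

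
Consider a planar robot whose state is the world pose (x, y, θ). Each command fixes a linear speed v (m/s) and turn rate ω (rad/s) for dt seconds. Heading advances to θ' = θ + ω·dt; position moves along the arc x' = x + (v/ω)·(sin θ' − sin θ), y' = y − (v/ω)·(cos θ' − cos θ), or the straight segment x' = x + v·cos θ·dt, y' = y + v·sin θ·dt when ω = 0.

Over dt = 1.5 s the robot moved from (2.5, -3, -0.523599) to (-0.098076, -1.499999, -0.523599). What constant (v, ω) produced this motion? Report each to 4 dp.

v = -2.0000, ω = 0.0000

Δθ = -0.523599 − -0.523599 = 0.000000
ω = Δθ/dt = 0.000000/1.5 = 0.0000
ω = 0 → v = (Δx·cos θ + Δy·sin θ)/dt = -2.0000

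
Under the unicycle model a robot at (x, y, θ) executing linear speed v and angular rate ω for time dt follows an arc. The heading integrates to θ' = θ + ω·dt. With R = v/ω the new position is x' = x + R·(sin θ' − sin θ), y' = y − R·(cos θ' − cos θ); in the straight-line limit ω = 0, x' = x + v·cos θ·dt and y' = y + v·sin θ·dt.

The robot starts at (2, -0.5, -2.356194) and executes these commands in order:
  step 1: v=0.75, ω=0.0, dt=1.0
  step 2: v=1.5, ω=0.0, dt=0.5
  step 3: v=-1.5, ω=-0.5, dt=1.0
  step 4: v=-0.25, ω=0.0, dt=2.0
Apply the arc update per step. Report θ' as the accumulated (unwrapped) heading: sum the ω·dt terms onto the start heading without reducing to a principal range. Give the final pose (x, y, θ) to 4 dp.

(2.6958, -0.6626, -2.8562)

step 1: θ'=-2.3562 (straight) → pose (1.4697, -1.0303, -2.3562)
step 2: θ'=-2.3562 (straight) → pose (0.9393, -1.5607, -2.3562)
step 3: θ'=-2.8562 (R=3.0000) → pose (2.2160, -0.8033, -2.8562)
step 4: θ'=-2.8562 (straight) → pose (2.6958, -0.6626, -2.8562)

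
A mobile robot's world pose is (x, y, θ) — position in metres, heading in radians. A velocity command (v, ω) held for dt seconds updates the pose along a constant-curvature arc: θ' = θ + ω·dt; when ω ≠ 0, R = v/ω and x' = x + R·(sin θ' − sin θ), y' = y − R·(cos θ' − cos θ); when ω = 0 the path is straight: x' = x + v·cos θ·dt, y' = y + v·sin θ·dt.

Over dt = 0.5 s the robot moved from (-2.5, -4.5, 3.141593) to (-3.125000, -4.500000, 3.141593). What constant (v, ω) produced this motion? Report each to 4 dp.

v = 1.2500, ω = 0.0000

Δθ = 3.141593 − 3.141593 = 0.000000
ω = Δθ/dt = 0.000000/0.5 = 0.0000
ω = 0 → v = (Δx·cos θ + Δy·sin θ)/dt = 1.2500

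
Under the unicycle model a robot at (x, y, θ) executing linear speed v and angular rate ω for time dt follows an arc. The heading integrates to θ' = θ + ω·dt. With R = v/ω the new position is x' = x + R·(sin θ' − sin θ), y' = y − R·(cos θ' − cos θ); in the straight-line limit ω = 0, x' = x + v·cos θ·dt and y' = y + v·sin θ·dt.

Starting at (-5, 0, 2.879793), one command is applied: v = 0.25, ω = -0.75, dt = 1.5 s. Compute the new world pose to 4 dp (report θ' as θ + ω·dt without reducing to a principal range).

θ' = 2.8798 + -0.75·1.5 = 1.7548
R = v/ω = 0.25/-0.75 = -0.3333
x' = -5 + -0.3333·(sin 1.7548 − sin 2.8798) = -5.2414
y' = 0 − -0.3333·(cos 1.7548 − cos 2.8798) = 0.2610

(-5.2414, 0.2610, 1.7548)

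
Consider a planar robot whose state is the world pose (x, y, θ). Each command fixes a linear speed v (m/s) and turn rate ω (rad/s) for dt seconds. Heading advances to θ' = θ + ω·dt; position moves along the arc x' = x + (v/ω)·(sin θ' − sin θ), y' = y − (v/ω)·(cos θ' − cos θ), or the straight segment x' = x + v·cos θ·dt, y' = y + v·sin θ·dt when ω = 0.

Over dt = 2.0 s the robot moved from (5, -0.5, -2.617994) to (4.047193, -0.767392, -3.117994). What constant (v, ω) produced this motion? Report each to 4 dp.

Δθ = -3.117994 − -2.617994 = -0.500000
ω = Δθ/dt = -0.500000/2.0 = -0.2500
R = Δx/(sin θ' − sin θ) = -2.0000
v = R·ω = -2.0000·-0.2500 = 0.5000

v = 0.5000, ω = -0.2500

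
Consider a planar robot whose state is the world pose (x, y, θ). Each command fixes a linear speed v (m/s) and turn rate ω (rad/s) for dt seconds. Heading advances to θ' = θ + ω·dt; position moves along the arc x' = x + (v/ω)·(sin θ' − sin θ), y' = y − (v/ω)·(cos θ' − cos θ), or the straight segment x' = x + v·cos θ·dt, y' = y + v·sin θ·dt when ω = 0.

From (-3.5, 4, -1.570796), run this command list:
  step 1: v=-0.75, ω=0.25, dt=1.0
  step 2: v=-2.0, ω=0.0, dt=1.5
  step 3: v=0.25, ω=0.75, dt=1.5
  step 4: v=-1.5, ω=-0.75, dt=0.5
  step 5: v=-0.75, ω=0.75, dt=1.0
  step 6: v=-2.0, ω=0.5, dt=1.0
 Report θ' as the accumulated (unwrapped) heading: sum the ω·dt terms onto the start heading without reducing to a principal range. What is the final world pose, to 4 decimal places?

(-7.2871, 7.0022, 0.6792)

step 1: θ'=-1.3208 (R=-3.0000) → pose (-3.5933, 4.7422, -1.3208)
step 2: θ'=-1.3208 (straight) → pose (-4.3355, 7.6489, -1.3208)
step 3: θ'=-0.1958 (R=0.3333) → pose (-4.0774, 7.4045, -0.1958)
step 4: θ'=-0.5708 (R=2.0000) → pose (-4.7689, 7.6833, -0.5708)
step 5: θ'=0.1792 (R=-1.0000) → pose (-5.4874, 7.8258, 0.1792)
step 6: θ'=0.6792 (R=-4.0000) → pose (-7.2871, 7.0022, 0.6792)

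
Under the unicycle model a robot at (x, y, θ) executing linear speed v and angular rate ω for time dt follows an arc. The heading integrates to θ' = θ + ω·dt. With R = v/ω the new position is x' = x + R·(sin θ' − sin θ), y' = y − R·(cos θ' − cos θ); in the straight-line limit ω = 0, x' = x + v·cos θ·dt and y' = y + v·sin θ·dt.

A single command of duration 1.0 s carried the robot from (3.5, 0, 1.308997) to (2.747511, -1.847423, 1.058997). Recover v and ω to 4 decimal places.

v = -2.0000, ω = -0.2500

Δθ = 1.058997 − 1.308997 = -0.250000
ω = Δθ/dt = -0.250000/1.0 = -0.2500
R = −Δy/(cos θ' − cos θ) = 8.0000
v = R·ω = 8.0000·-0.2500 = -2.0000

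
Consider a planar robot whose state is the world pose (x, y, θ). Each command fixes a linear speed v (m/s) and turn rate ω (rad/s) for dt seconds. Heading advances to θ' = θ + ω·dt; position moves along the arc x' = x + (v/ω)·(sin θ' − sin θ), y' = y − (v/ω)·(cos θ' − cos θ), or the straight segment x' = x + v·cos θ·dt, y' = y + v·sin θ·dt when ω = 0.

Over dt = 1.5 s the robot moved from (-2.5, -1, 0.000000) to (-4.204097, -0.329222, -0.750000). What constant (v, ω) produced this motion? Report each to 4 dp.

v = -1.2500, ω = -0.5000

Δθ = -0.750000 − 0.000000 = -0.750000
ω = Δθ/dt = -0.750000/1.5 = -0.5000
R = Δx/(sin θ' − sin θ) = 2.5000
v = R·ω = 2.5000·-0.5000 = -1.2500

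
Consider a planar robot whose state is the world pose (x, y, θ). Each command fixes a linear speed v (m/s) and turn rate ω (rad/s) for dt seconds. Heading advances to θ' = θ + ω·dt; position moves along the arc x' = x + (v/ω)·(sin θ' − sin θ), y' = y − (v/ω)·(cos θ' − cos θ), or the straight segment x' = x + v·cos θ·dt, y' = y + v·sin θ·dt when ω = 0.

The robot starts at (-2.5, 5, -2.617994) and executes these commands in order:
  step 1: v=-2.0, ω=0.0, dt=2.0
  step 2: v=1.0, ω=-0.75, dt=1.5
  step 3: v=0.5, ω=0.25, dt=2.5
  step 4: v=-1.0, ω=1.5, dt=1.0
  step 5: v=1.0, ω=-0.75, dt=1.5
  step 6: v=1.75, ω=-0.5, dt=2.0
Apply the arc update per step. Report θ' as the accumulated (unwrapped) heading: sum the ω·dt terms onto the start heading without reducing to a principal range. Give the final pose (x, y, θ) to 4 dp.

step 1: θ'=-2.6180 (straight) → pose (0.9641, 7.0000, -2.6180)
step 2: θ'=-3.7430 (R=-1.3333) → pose (-0.4570, 7.0553, -3.7430)
step 3: θ'=-3.1180 (R=2.0000) → pose (-1.6358, 7.4057, -3.1180)
step 4: θ'=-1.6180 (R=-0.6667) → pose (-0.9856, 8.0407, -1.6180)
step 5: θ'=-2.7430 (R=-1.3333) → pose (-1.7999, 6.8748, -2.7430)
step 6: θ'=-3.7430 (R=-3.5000) → pose (-5.1386, 7.2145, -3.7430)

(-5.1386, 7.2145, -3.7430)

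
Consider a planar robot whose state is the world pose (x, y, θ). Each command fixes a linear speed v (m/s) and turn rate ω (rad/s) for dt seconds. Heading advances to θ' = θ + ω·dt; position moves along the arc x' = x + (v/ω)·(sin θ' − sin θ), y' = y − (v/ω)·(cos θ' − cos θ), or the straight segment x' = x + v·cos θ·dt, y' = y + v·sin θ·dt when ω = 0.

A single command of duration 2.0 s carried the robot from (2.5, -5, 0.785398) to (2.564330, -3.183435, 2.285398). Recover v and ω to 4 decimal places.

v = 1.0000, ω = 0.7500

Δθ = 2.285398 − 0.785398 = 1.500000
ω = Δθ/dt = 1.500000/2.0 = 0.7500
R = −Δy/(cos θ' − cos θ) = 1.3333
v = R·ω = 1.3333·0.7500 = 1.0000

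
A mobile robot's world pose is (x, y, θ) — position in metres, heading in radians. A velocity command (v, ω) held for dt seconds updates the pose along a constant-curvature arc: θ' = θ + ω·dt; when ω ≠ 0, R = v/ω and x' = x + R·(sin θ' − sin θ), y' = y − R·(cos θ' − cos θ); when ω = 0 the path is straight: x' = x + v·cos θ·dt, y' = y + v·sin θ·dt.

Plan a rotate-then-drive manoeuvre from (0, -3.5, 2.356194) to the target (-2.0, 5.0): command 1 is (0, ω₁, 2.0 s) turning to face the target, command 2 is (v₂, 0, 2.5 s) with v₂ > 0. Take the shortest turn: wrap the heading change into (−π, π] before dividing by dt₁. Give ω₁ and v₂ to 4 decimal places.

heading to target = atan2(5−-3.5, -2−0) = 1.8019
Δθ = wrap(1.8019 − 2.3562) = -0.5543; ω₁ = Δθ/dt₁ = -0.2772
distance = √((-2−0)² + (5−-3.5)²) = 8.7321; v₂ = distance/dt₂ = 3.4928

ω₁ = -0.2772, v₂ = 3.4928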